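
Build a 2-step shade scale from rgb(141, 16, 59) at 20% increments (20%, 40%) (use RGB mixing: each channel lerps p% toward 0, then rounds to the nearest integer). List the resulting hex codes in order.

#710D2F, #550A23

20%: (141 − 28.2 = 112.8→113, 16 − 3.2 = 12.8→13, 59 − 11.8 = 47.2→47) → #710D2F
40%: (141 − 56.4 = 84.6→85, 16 − 6.4 = 9.6→10, 59 − 23.6 = 35.4→35) → #550A23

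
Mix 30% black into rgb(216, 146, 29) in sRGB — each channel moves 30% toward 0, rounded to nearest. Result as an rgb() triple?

rgb(151, 102, 20)

Per channel, c → c + 0.3(0 − c):
  R: 216 + 0.3×(0−216) = 216 − 64.8 = 151.2 → 151
  G: 146 − 43.8 = 102.2 → 102
  B: 29 + 0.3×(0−29) = 29 − 8.7 = 20.3 → 20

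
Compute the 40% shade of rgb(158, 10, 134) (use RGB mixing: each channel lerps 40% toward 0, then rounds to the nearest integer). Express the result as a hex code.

#5f0650

A 40% shade moves each channel 40% toward 0:
  R: 158 + 0.4×(0−158) = 158 − 63.2 = 94.8 → 95
  G: 10 + 0.4×(0−10) = 10 − 4 = 6 → 6
  B: 134 + 0.4×(0−134) = 134 − 53.6 = 80.4 → 80
rgb(95, 6, 80) = #5f0650.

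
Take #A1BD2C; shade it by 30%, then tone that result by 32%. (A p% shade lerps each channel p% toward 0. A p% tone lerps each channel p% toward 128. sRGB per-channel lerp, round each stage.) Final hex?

#A1BD2C is rgb(161, 189, 44).
A 30% shade moves each channel 30% toward 0:
  R: 161 + 0.3×(0−161) = 161 − 48.3 = 112.7 → 113
  G: 189 + 0.3×(0−189) = 189 − 56.7 = 132.3 → 132
  B: 44 − 13.2 = 30.8 → 31
After the shade: rgb(113, 132, 31) = #71841F.
Per channel, c → c + 0.32(128 − c):
  R: 113 + 0.32×(128−113) = 113 + 4.8 = 117.8 → 118
  G: 132 − 1.28 = 130.72 → 131
  B: 31 + 31.04 = 62.04 → 62
rgb(118, 131, 62) = #76833E.

#76833E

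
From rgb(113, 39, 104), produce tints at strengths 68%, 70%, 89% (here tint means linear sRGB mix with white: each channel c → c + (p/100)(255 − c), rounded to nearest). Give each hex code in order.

68%: (113 + 96.56 = 209.56→210, 39 + 146.88 = 185.88→186, 104 + 102.68 = 206.68→207) → #D2BACF
70%: (113 + 99.4 = 212.4→212, 39 + 151.2 = 190.2→190, 104 + 105.7 = 209.7→210) → #D4BED2
89%: (113 + 126.38 = 239.38→239, 39 + 192.24 = 231.24→231, 104 + 134.39 = 238.39→238) → #EFE7EE

#D2BACF, #D4BED2, #EFE7EE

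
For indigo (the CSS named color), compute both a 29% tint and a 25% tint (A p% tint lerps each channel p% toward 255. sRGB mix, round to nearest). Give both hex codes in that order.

CSS indigo is rgb(75, 0, 130).
29% tint:
  R: 75 + 52.2 = 127.2 → 127
  G: 0 + 73.95 = 73.95 → 74
  B: 130 + 36.25 = 166.25 → 166
  → #7F4AA6
25% tint:
  R: 75 + 45 = 120 → 120
  G: 0 + 63.75 = 63.75 → 64
  B: 130 + 31.25 = 161.25 → 161
  → #7840A1

#7F4AA6, #7840A1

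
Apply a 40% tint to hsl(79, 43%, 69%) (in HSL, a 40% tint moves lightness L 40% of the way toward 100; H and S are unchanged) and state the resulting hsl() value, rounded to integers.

hsl(79, 43%, 81%)

L moves 40% from 69 toward 100: 69 + 12.4 = 81.4 → 81.
H and S are unchanged.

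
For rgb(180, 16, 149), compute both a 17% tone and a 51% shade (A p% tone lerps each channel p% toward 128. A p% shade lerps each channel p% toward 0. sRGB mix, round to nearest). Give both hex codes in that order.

#AB2391, #580849

17% tone:
  R: 180 + 0.17×(128−180) = 180 − 8.84 = 171.16 → 171
  G: 16 + 0.17×(128−16) = 16 + 19.04 = 35.04 → 35
  B: 149 + 0.17×(128−149) = 149 − 3.57 = 145.43 → 145
  → #AB2391
51% shade:
  R: 180 − 91.8 = 88.2 → 88
  G: 16 − 8.16 = 7.84 → 8
  B: 149 − 75.99 = 73.01 → 73
  → #580849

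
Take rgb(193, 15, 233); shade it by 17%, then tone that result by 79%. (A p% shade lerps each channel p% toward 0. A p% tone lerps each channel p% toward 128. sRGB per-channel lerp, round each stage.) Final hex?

#87688E

A 17% shade moves each channel 17% toward 0:
  R: 193 + 0.17×(0−193) = 193 − 32.81 = 160.19 → 160
  G: 15 − 2.55 = 12.45 → 12
  B: 233 + 0.17×(0−233) = 233 − 39.61 = 193.39 → 193
After the shade: rgb(160, 12, 193) = #A00CC1.
Lerp each channel 79% toward 128:
  R: 160 − 25.28 = 134.72 → 135
  G: 12 + 0.79×(128−12) = 12 + 91.64 = 103.64 → 104
  B: 193 − 51.35 = 141.65 → 142
rgb(135, 104, 142) = #87688E.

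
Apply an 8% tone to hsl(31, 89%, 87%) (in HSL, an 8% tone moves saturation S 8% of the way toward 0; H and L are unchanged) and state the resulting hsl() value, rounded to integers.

S moves 8% from 89 toward 0: 89 − 7.12 = 81.88 → 82.
H and L are unchanged.

hsl(31, 82%, 87%)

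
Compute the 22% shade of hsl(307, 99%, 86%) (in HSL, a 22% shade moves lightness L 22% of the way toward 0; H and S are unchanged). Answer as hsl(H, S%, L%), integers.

hsl(307, 99%, 67%)

L moves 22% from 86 toward 0: 86 − 18.92 = 67.08 → 67.
H and S are unchanged.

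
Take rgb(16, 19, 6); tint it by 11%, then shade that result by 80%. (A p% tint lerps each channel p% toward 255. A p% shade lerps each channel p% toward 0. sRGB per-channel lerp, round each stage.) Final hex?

#080907

Lerp each channel 11% toward 255:
  R: 16 + 0.11×(255−16) = 16 + 26.29 = 42.29 → 42
  G: 19 + 0.11×(255−19) = 19 + 25.96 = 44.96 → 45
  B: 6 + 27.39 = 33.39 → 33
After the tint: rgb(42, 45, 33) = #2A2D21.
Per channel, c → c + 0.8(0 − c):
  R: 42 − 33.6 = 8.4 → 8
  G: 45 − 36 = 9 → 9
  B: 33 + 0.8×(0−33) = 33 − 26.4 = 6.6 → 7
rgb(8, 9, 7) = #080907.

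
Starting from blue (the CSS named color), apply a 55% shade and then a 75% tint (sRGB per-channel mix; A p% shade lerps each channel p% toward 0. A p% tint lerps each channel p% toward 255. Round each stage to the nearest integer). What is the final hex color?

CSS blue is rgb(0, 0, 255).
Per channel, c → c + 0.55(0 − c):
  R: 0 + 0 = 0 → 0
  G: 0 + 0.55×(0−0) = 0 + 0 = 0 → 0
  B: 255 + 0.55×(0−255) = 255 − 140.25 = 114.75 → 115
After the shade: rgb(0, 0, 115) = #000073.
Per channel, c → c + 0.75(255 − c):
  R: 0 + 191.25 = 191.25 → 191
  G: 0 + 0.75×(255−0) = 0 + 191.25 = 191.25 → 191
  B: 115 + 0.75×(255−115) = 115 + 105 = 220 → 220
rgb(191, 191, 220) = #BFBFDC.

#BFBFDC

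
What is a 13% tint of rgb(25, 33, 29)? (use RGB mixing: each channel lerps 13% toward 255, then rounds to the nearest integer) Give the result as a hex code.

Lerp each channel 13% toward 255:
  R: 25 + 0.13×(255−25) = 25 + 29.9 = 54.9 → 55
  G: 33 + 28.86 = 61.86 → 62
  B: 29 + 29.38 = 58.38 → 58
rgb(55, 62, 58) = #373E3A.

#373E3A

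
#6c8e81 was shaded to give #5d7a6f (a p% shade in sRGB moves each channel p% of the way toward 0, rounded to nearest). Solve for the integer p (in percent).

#6c8e81 is rgb(108, 142, 129); #5d7a6f is rgb(93, 122, 111).
On the G channel (widest range): 122 ≈ 142 + (p/100)(0 − 142), so p ≈ 100×(122 − 142)/(0 − 142) = -2000/-142 = 14.08.
p = 14 reproduces all three channels after rounding.

14%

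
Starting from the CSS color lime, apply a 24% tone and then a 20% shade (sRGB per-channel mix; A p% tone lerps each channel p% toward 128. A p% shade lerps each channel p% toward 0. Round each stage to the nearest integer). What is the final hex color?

#19b419

CSS lime is rgb(0, 255, 0).
Lerp each channel 24% toward 128:
  R: 0 + 0.24×(128−0) = 0 + 30.72 = 30.72 → 31
  G: 255 − 30.48 = 224.52 → 225
  B: 0 + 0.24×(128−0) = 0 + 30.72 = 30.72 → 31
After the tone: rgb(31, 225, 31) = #1fe11f.
A 20% shade moves each channel 20% toward 0:
  R: 31 − 6.2 = 24.8 → 25
  G: 225 + 0.2×(0−225) = 225 − 45 = 180 → 180
  B: 31 + 0.2×(0−31) = 31 − 6.2 = 24.8 → 25
rgb(25, 180, 25) = #19b419.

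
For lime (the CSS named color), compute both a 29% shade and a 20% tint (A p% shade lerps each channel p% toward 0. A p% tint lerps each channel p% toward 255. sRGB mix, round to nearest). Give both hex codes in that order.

#00B500, #33FF33

CSS lime is rgb(0, 255, 0).
29% shade:
  R: 0 + 0.29×(0−0) = 0 + 0 = 0 → 0
  G: 255 + 0.29×(0−255) = 255 − 73.95 = 181.05 → 181
  B: 0 + 0.29×(0−0) = 0 + 0 = 0 → 0
  → #00B500
20% tint:
  R: 0 + 51 = 51 → 51
  G: 255 + 0.2×(255−255) = 255 + 0 = 255 → 255
  B: 0 + 51 = 51 → 51
  → #33FF33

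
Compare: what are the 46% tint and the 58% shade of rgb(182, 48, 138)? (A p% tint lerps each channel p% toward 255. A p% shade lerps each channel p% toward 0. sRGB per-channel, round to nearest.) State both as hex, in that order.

#d88fc0, #4c143a

46% tint:
  R: 182 + 33.58 = 215.58 → 216
  G: 48 + 0.46×(255−48) = 48 + 95.22 = 143.22 → 143
  B: 138 + 0.46×(255−138) = 138 + 53.82 = 191.82 → 192
  → #d88fc0
58% shade:
  R: 182 + 0.58×(0−182) = 182 − 105.56 = 76.44 → 76
  G: 48 + 0.58×(0−48) = 48 − 27.84 = 20.16 → 20
  B: 138 + 0.58×(0−138) = 138 − 80.04 = 57.96 → 58
  → #4c143a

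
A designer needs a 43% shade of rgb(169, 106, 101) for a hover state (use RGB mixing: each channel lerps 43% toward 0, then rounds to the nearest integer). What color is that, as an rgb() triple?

Lerp each channel 43% toward 0:
  R: 169 + 0.43×(0−169) = 169 − 72.67 = 96.33 → 96
  G: 106 − 45.58 = 60.42 → 60
  B: 101 − 43.43 = 57.57 → 58

rgb(96, 60, 58)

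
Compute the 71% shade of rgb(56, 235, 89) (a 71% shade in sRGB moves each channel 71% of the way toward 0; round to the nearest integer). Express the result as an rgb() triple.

Per channel, c → c + 0.71(0 − c):
  R: 56 − 39.76 = 16.24 → 16
  G: 235 + 0.71×(0−235) = 235 − 166.85 = 68.15 → 68
  B: 89 + 0.71×(0−89) = 89 − 63.19 = 25.81 → 26

rgb(16, 68, 26)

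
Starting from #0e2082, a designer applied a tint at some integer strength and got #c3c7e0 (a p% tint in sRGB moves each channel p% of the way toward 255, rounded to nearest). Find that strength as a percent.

#0e2082 is rgb(14, 32, 130); #c3c7e0 is rgb(195, 199, 224).
On the R channel (widest range): 195 ≈ 14 + (p/100)(255 − 14), so p ≈ 100×(195 − 14)/(255 − 14) = 18100/241 = 75.10.
p = 75 reproduces all three channels after rounding.

75%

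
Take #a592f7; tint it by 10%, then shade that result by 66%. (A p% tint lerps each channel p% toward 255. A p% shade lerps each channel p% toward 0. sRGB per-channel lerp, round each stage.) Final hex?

#a592f7 is rgb(165, 146, 247).
Lerp each channel 10% toward 255:
  R: 165 + 0.1×(255−165) = 165 + 9 = 174 → 174
  G: 146 + 10.9 = 156.9 → 157
  B: 247 + 0.8 = 247.8 → 248
After the tint: rgb(174, 157, 248) = #ae9df8.
Per channel, c → c + 0.66(0 − c):
  R: 174 + 0.66×(0−174) = 174 − 114.84 = 59.16 → 59
  G: 157 + 0.66×(0−157) = 157 − 103.62 = 53.38 → 53
  B: 248 − 163.68 = 84.32 → 84
rgb(59, 53, 84) = #3b3554.

#3b3554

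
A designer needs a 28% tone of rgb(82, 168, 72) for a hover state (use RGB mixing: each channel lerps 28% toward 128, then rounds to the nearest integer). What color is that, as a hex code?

#5F9D58

A 28% tone moves each channel 28% toward 128:
  R: 82 + 12.88 = 94.88 → 95
  G: 168 + 0.28×(128−168) = 168 − 11.2 = 156.8 → 157
  B: 72 + 15.68 = 87.68 → 88
rgb(95, 157, 88) = #5F9D58.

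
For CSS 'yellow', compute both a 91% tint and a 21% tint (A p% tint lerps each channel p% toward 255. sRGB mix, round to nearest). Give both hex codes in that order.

#ffffe8, #ffff36

CSS yellow is rgb(255, 255, 0).
91% tint:
  R: 255 + 0.91×(255−255) = 255 + 0 = 255 → 255
  G: 255 + 0.91×(255−255) = 255 + 0 = 255 → 255
  B: 0 + 232.05 = 232.05 → 232
  → #ffffe8
21% tint:
  R: 255 + 0.21×(255−255) = 255 + 0 = 255 → 255
  G: 255 + 0 = 255 → 255
  B: 0 + 0.21×(255−0) = 0 + 53.55 = 53.55 → 54
  → #ffff36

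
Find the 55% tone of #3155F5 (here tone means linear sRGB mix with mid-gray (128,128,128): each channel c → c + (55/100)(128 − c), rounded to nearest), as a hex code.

#3155F5 is rgb(49, 85, 245).
Lerp each channel 55% toward 128:
  R: 49 + 0.55×(128−49) = 49 + 43.45 = 92.45 → 92
  G: 85 + 23.65 = 108.65 → 109
  B: 245 + 0.55×(128−245) = 245 − 64.35 = 180.65 → 181
rgb(92, 109, 181) = #5C6DB5.

#5C6DB5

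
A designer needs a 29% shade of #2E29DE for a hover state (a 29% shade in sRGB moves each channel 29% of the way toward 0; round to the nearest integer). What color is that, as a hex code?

#211D9E

#2E29DE is rgb(46, 41, 222).
A 29% shade moves each channel 29% toward 0:
  R: 46 + 0.29×(0−46) = 46 − 13.34 = 32.66 → 33
  G: 41 + 0.29×(0−41) = 41 − 11.89 = 29.11 → 29
  B: 222 − 64.38 = 157.62 → 158
rgb(33, 29, 158) = #211D9E.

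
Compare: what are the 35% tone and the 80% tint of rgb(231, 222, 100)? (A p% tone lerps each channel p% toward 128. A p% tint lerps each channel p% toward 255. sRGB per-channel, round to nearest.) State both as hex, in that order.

#C3BD6E, #FAF8E0

35% tone:
  R: 231 + 0.35×(128−231) = 231 − 36.05 = 194.95 → 195
  G: 222 + 0.35×(128−222) = 222 − 32.9 = 189.1 → 189
  B: 100 + 9.8 = 109.8 → 110
  → #C3BD6E
80% tint:
  R: 231 + 0.8×(255−231) = 231 + 19.2 = 250.2 → 250
  G: 222 + 0.8×(255−222) = 222 + 26.4 = 248.4 → 248
  B: 100 + 124 = 224 → 224
  → #FAF8E0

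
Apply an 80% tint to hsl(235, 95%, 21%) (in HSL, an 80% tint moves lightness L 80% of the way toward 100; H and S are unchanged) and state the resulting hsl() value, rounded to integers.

hsl(235, 95%, 84%)

L moves 80% from 21 toward 100: 21 + 63.2 = 84.2 → 84.
H and S are unchanged.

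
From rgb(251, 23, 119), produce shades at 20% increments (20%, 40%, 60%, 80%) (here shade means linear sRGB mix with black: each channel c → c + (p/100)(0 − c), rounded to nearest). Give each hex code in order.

#C9125F, #970E47, #640930, #320518

20%: (251 − 50.2 = 200.8→201, 23 − 4.6 = 18.4→18, 119 − 23.8 = 95.2→95) → #C9125F
40%: (251 − 100.4 = 150.6→151, 23 − 9.2 = 13.8→14, 119 − 47.6 = 71.4→71) → #970E47
60%: (251 − 150.6 = 100.4→100, 23 − 13.8 = 9.2→9, 119 − 71.4 = 47.6→48) → #640930
80%: (251 − 200.8 = 50.2→50, 23 − 18.4 = 4.6→5, 119 − 95.2 = 23.8→24) → #320518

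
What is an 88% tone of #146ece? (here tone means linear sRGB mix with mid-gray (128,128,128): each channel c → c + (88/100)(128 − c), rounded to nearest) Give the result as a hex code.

#146ece is rgb(20, 110, 206).
Per channel, c → c + 0.88(128 − c):
  R: 20 + 95.04 = 115.04 → 115
  G: 110 + 0.88×(128−110) = 110 + 15.84 = 125.84 → 126
  B: 206 + 0.88×(128−206) = 206 − 68.64 = 137.36 → 137
rgb(115, 126, 137) = #737e89.

#737e89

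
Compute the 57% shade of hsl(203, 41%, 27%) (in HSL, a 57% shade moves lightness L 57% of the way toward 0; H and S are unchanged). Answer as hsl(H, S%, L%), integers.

L moves 57% from 27 toward 0: 27 − 15.39 = 11.61 → 12.
H and S are unchanged.

hsl(203, 41%, 12%)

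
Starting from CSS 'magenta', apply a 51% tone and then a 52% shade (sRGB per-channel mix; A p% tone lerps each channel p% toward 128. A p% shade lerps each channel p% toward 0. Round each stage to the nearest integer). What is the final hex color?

CSS magenta is rgb(255, 0, 255).
Per channel, c → c + 0.51(128 − c):
  R: 255 − 64.77 = 190.23 → 190
  G: 0 + 65.28 = 65.28 → 65
  B: 255 + 0.51×(128−255) = 255 − 64.77 = 190.23 → 190
After the tone: rgb(190, 65, 190) = #BE41BE.
Per channel, c → c + 0.52(0 − c):
  R: 190 + 0.52×(0−190) = 190 − 98.8 = 91.2 → 91
  G: 65 − 33.8 = 31.2 → 31
  B: 190 − 98.8 = 91.2 → 91
rgb(91, 31, 91) = #5B1F5B.

#5B1F5B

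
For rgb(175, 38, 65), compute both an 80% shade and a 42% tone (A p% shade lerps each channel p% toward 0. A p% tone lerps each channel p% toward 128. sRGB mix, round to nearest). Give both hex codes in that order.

#23080d, #9b4c5b

80% shade:
  R: 175 − 140 = 35 → 35
  G: 38 + 0.8×(0−38) = 38 − 30.4 = 7.6 → 8
  B: 65 − 52 = 13 → 13
  → #23080d
42% tone:
  R: 175 + 0.42×(128−175) = 175 − 19.74 = 155.26 → 155
  G: 38 + 37.8 = 75.8 → 76
  B: 65 + 0.42×(128−65) = 65 + 26.46 = 91.46 → 91
  → #9b4c5b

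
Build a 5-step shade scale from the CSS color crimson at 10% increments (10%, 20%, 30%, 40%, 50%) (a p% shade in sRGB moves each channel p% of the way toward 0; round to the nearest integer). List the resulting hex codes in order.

#c61236, #b01030, #9a0e2a, #840c24, #6e0a1e

CSS crimson is rgb(220, 20, 60).
10%: (220 − 22 = 198→198, 20 − 2 = 18→18, 60 − 6 = 54→54) → #c61236
20%: (220 − 44 = 176→176, 20 − 4 = 16→16, 60 − 12 = 48→48) → #b01030
30%: (220 − 66 = 154→154, 20 − 6 = 14→14, 60 − 18 = 42→42) → #9a0e2a
40%: (220 − 88 = 132→132, 20 − 8 = 12→12, 60 − 24 = 36→36) → #840c24
50%: (220 − 110 = 110→110, 20 − 10 = 10→10, 60 − 30 = 30→30) → #6e0a1e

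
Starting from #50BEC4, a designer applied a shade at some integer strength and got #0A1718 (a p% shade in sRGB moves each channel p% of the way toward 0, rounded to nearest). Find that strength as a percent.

88%

#50BEC4 is rgb(80, 190, 196); #0A1718 is rgb(10, 23, 24).
On the B channel (widest range): 24 ≈ 196 + (p/100)(0 − 196), so p ≈ 100×(24 − 196)/(0 − 196) = -17200/-196 = 87.76.
p = 88 reproduces all three channels after rounding.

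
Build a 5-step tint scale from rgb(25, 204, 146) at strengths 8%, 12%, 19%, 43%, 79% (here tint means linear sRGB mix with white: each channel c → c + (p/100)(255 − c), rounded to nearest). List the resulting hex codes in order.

8%: (25 + 18.4 = 43.4→43, 204 + 4.08 = 208.08→208, 146 + 8.72 = 154.72→155) → #2BD09B
12%: (25 + 27.6 = 52.6→53, 204 + 6.12 = 210.12→210, 146 + 13.08 = 159.08→159) → #35D29F
19%: (25 + 43.7 = 68.7→69, 204 + 9.69 = 213.69→214, 146 + 20.71 = 166.71→167) → #45D6A7
43%: (25 + 98.9 = 123.9→124, 204 + 21.93 = 225.93→226, 146 + 46.87 = 192.87→193) → #7CE2C1
79%: (25 + 181.7 = 206.7→207, 204 + 40.29 = 244.29→244, 146 + 86.11 = 232.11→232) → #CFF4E8

#2BD09B, #35D29F, #45D6A7, #7CE2C1, #CFF4E8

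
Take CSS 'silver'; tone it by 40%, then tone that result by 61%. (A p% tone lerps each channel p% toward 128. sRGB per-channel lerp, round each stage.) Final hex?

#8F8F8F

CSS silver is rgb(192, 192, 192).
Per channel, c → c + 0.4(128 − c):
  R: 192 + 0.4×(128−192) = 192 − 25.6 = 166.4 → 166
  G: 192 + 0.4×(128−192) = 192 − 25.6 = 166.4 → 166
  B: 192 + 0.4×(128−192) = 192 − 25.6 = 166.4 → 166
After the tone: rgb(166, 166, 166) = #A6A6A6.
A 61% tone moves each channel 61% toward 128:
  R: 166 + 0.61×(128−166) = 166 − 23.18 = 142.82 → 143
  G: 166 − 23.18 = 142.82 → 143
  B: 166 + 0.61×(128−166) = 166 − 23.18 = 142.82 → 143
rgb(143, 143, 143) = #8F8F8F.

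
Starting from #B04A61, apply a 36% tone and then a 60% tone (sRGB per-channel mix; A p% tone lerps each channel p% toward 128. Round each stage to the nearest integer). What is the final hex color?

#8C7278

#B04A61 is rgb(176, 74, 97).
A 36% tone moves each channel 36% toward 128:
  R: 176 + 0.36×(128−176) = 176 − 17.28 = 158.72 → 159
  G: 74 + 0.36×(128−74) = 74 + 19.44 = 93.44 → 93
  B: 97 + 11.16 = 108.16 → 108
After the tone: rgb(159, 93, 108) = #9F5D6C.
Per channel, c → c + 0.6(128 − c):
  R: 159 + 0.6×(128−159) = 159 − 18.6 = 140.4 → 140
  G: 93 + 21 = 114 → 114
  B: 108 + 12 = 120 → 120
rgb(140, 114, 120) = #8C7278.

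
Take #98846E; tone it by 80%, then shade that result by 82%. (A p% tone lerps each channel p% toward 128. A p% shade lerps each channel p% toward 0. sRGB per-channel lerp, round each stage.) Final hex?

#98846E is rgb(152, 132, 110).
An 80% tone moves each channel 80% toward 128:
  R: 152 + 0.8×(128−152) = 152 − 19.2 = 132.8 → 133
  G: 132 − 3.2 = 128.8 → 129
  B: 110 + 0.8×(128−110) = 110 + 14.4 = 124.4 → 124
After the tone: rgb(133, 129, 124) = #85817C.
Per channel, c → c + 0.82(0 − c):
  R: 133 − 109.06 = 23.94 → 24
  G: 129 − 105.78 = 23.22 → 23
  B: 124 − 101.68 = 22.32 → 22
rgb(24, 23, 22) = #181716.

#181716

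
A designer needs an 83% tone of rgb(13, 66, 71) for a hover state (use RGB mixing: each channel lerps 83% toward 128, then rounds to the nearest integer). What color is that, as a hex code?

Lerp each channel 83% toward 128:
  R: 13 + 95.45 = 108.45 → 108
  G: 66 + 0.83×(128−66) = 66 + 51.46 = 117.46 → 117
  B: 71 + 0.83×(128−71) = 71 + 47.31 = 118.31 → 118
rgb(108, 117, 118) = #6C7576.

#6C7576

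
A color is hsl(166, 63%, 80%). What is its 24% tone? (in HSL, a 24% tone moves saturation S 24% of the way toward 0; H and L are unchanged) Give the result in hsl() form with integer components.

S moves 24% from 63 toward 0: 63 − 15.12 = 47.88 → 48.
H and L are unchanged.

hsl(166, 48%, 80%)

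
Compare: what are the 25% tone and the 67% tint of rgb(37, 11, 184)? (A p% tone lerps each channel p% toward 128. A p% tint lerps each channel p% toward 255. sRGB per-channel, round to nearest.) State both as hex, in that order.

25% tone:
  R: 37 + 22.75 = 59.75 → 60
  G: 11 + 29.25 = 40.25 → 40
  B: 184 + 0.25×(128−184) = 184 − 14 = 170 → 170
  → #3C28AA
67% tint:
  R: 37 + 146.06 = 183.06 → 183
  G: 11 + 0.67×(255−11) = 11 + 163.48 = 174.48 → 174
  B: 184 + 47.57 = 231.57 → 232
  → #B7AEE8

#3C28AA, #B7AEE8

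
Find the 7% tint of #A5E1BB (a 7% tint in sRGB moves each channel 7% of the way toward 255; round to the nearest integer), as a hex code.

#ABE3C0

#A5E1BB is rgb(165, 225, 187).
A 7% tint moves each channel 7% toward 255:
  R: 165 + 6.3 = 171.3 → 171
  G: 225 + 2.1 = 227.1 → 227
  B: 187 + 4.76 = 191.76 → 192
rgb(171, 227, 192) = #ABE3C0.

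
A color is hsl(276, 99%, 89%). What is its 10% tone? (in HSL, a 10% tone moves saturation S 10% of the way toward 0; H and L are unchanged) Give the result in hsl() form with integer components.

hsl(276, 89%, 89%)

S moves 10% from 99 toward 0: 99 − 9.9 = 89.1 → 89.
H and L are unchanged.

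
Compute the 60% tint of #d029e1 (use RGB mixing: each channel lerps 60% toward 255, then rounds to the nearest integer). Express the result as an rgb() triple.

#d029e1 is rgb(208, 41, 225).
A 60% tint moves each channel 60% toward 255:
  R: 208 + 28.2 = 236.2 → 236
  G: 41 + 128.4 = 169.4 → 169
  B: 225 + 0.6×(255−225) = 225 + 18 = 243 → 243

rgb(236, 169, 243)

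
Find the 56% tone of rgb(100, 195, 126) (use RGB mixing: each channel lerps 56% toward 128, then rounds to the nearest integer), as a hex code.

#749D7F

A 56% tone moves each channel 56% toward 128:
  R: 100 + 0.56×(128−100) = 100 + 15.68 = 115.68 → 116
  G: 195 − 37.52 = 157.48 → 157
  B: 126 + 0.56×(128−126) = 126 + 1.12 = 127.12 → 127
rgb(116, 157, 127) = #749D7F.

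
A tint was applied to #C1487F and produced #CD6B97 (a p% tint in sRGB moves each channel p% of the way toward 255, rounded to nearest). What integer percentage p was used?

#C1487F is rgb(193, 72, 127); #CD6B97 is rgb(205, 107, 151).
On the G channel (widest range): 107 ≈ 72 + (p/100)(255 − 72), so p ≈ 100×(107 − 72)/(255 − 72) = 3500/183 = 19.13.
p = 19 reproduces all three channels after rounding.

19%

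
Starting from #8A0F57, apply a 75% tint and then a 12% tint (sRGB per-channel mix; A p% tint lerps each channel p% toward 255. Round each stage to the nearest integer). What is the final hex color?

#E5CADA

#8A0F57 is rgb(138, 15, 87).
Lerp each channel 75% toward 255:
  R: 138 + 0.75×(255−138) = 138 + 87.75 = 225.75 → 226
  G: 15 + 180 = 195 → 195
  B: 87 + 126 = 213 → 213
After the tint: rgb(226, 195, 213) = #E2C3D5.
Lerp each channel 12% toward 255:
  R: 226 + 3.48 = 229.48 → 229
  G: 195 + 0.12×(255−195) = 195 + 7.2 = 202.2 → 202
  B: 213 + 5.04 = 218.04 → 218
rgb(229, 202, 218) = #E5CADA.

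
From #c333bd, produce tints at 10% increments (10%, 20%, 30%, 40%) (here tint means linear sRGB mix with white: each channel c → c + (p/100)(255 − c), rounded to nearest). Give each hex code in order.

#c333bd is rgb(195, 51, 189).
10%: (195 + 6 = 201→201, 51 + 20.4 = 71.4→71, 189 + 6.6 = 195.6→196) → #c947c4
20%: (195 + 12 = 207→207, 51 + 40.8 = 91.8→92, 189 + 13.2 = 202.2→202) → #cf5cca
30%: (195 + 18 = 213→213, 51 + 61.2 = 112.2→112, 189 + 19.8 = 208.8→209) → #d570d1
40%: (195 + 24 = 219→219, 51 + 81.6 = 132.6→133, 189 + 26.4 = 215.4→215) → #db85d7

#c947c4, #cf5cca, #d570d1, #db85d7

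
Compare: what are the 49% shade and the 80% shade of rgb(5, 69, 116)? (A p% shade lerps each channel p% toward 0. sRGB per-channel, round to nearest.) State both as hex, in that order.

49% shade:
  R: 5 + 0.49×(0−5) = 5 − 2.45 = 2.55 → 3
  G: 69 − 33.81 = 35.19 → 35
  B: 116 + 0.49×(0−116) = 116 − 56.84 = 59.16 → 59
  → #03233b
80% shade:
  R: 5 + 0.8×(0−5) = 5 − 4 = 1 → 1
  G: 69 + 0.8×(0−69) = 69 − 55.2 = 13.8 → 14
  B: 116 + 0.8×(0−116) = 116 − 92.8 = 23.2 → 23
  → #010e17

#03233b, #010e17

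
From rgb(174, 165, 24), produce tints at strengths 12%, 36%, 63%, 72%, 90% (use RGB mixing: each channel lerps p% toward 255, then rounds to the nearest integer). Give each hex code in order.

12%: (174 + 9.72 = 183.72→184, 165 + 10.8 = 175.8→176, 24 + 27.72 = 51.72→52) → #b8b034
36%: (174 + 29.16 = 203.16→203, 165 + 32.4 = 197.4→197, 24 + 83.16 = 107.16→107) → #cbc56b
63%: (174 + 51.03 = 225.03→225, 165 + 56.7 = 221.7→222, 24 + 145.53 = 169.53→170) → #e1deaa
72%: (174 + 58.32 = 232.32→232, 165 + 64.8 = 229.8→230, 24 + 166.32 = 190.32→190) → #e8e6be
90%: (174 + 72.9 = 246.9→247, 165 + 81 = 246→246, 24 + 207.9 = 231.9→232) → #f7f6e8

#b8b034, #cbc56b, #e1deaa, #e8e6be, #f7f6e8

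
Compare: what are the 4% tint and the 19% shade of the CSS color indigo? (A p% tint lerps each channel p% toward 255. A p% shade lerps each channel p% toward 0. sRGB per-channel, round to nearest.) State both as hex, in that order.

CSS indigo is rgb(75, 0, 130).
4% tint:
  R: 75 + 0.04×(255−75) = 75 + 7.2 = 82.2 → 82
  G: 0 + 10.2 = 10.2 → 10
  B: 130 + 0.04×(255−130) = 130 + 5 = 135 → 135
  → #520A87
19% shade:
  R: 75 + 0.19×(0−75) = 75 − 14.25 = 60.75 → 61
  G: 0 + 0 = 0 → 0
  B: 130 − 24.7 = 105.3 → 105
  → #3D0069

#520A87, #3D0069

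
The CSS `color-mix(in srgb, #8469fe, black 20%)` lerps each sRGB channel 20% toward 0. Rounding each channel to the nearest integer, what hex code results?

#8469fe is rgb(132, 105, 254).
Per channel, c → c + 0.2(0 − c):
  R: 132 − 26.4 = 105.6 → 106
  G: 105 − 21 = 84 → 84
  B: 254 + 0.2×(0−254) = 254 − 50.8 = 203.2 → 203
rgb(106, 84, 203) = #6a54cb.

#6a54cb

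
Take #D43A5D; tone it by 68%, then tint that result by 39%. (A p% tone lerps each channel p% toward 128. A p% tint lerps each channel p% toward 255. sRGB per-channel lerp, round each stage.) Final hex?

#D43A5D is rgb(212, 58, 93).
A 68% tone moves each channel 68% toward 128:
  R: 212 − 57.12 = 154.88 → 155
  G: 58 + 0.68×(128−58) = 58 + 47.6 = 105.6 → 106
  B: 93 + 23.8 = 116.8 → 117
After the tone: rgb(155, 106, 117) = #9B6A75.
Lerp each channel 39% toward 255:
  R: 155 + 0.39×(255−155) = 155 + 39 = 194 → 194
  G: 106 + 0.39×(255−106) = 106 + 58.11 = 164.11 → 164
  B: 117 + 0.39×(255−117) = 117 + 53.82 = 170.82 → 171
rgb(194, 164, 171) = #C2A4AB.

#C2A4AB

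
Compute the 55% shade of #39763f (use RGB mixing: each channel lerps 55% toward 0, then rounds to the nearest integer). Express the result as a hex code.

#39763f is rgb(57, 118, 63).
Per channel, c → c + 0.55(0 − c):
  R: 57 − 31.35 = 25.65 → 26
  G: 118 − 64.9 = 53.1 → 53
  B: 63 + 0.55×(0−63) = 63 − 34.65 = 28.35 → 28
rgb(26, 53, 28) = #1a351c.

#1a351c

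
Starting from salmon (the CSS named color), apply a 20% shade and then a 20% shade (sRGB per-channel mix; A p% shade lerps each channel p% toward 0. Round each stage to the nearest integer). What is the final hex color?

CSS salmon is rgb(250, 128, 114).
Lerp each channel 20% toward 0:
  R: 250 + 0.2×(0−250) = 250 − 50 = 200 → 200
  G: 128 + 0.2×(0−128) = 128 − 25.6 = 102.4 → 102
  B: 114 + 0.2×(0−114) = 114 − 22.8 = 91.2 → 91
After the shade: rgb(200, 102, 91) = #C8665B.
A 20% shade moves each channel 20% toward 0:
  R: 200 − 40 = 160 → 160
  G: 102 − 20.4 = 81.6 → 82
  B: 91 − 18.2 = 72.8 → 73
rgb(160, 82, 73) = #A05249.

#A05249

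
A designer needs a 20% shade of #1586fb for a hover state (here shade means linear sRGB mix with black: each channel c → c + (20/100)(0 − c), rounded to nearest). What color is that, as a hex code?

#116bc9

#1586fb is rgb(21, 134, 251).
Per channel, c → c + 0.2(0 − c):
  R: 21 − 4.2 = 16.8 → 17
  G: 134 − 26.8 = 107.2 → 107
  B: 251 + 0.2×(0−251) = 251 − 50.2 = 200.8 → 201
rgb(17, 107, 201) = #116bc9.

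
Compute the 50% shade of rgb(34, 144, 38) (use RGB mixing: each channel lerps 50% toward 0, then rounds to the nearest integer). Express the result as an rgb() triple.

rgb(17, 72, 19)

Lerp each channel 50% toward 0:
  R: 34 + 0.5×(0−34) = 34 − 17 = 17 → 17
  G: 144 + 0.5×(0−144) = 144 − 72 = 72 → 72
  B: 38 + 0.5×(0−38) = 38 − 19 = 19 → 19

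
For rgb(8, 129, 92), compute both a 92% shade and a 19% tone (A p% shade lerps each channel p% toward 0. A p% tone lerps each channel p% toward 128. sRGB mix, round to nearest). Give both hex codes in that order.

92% shade:
  R: 8 − 7.36 = 0.64 → 1
  G: 129 − 118.68 = 10.32 → 10
  B: 92 + 0.92×(0−92) = 92 − 84.64 = 7.36 → 7
  → #010A07
19% tone:
  R: 8 + 0.19×(128−8) = 8 + 22.8 = 30.8 → 31
  G: 129 − 0.19 = 128.81 → 129
  B: 92 + 6.84 = 98.84 → 99
  → #1F8163

#010A07, #1F8163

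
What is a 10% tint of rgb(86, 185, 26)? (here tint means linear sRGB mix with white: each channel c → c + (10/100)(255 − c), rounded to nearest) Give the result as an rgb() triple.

rgb(103, 192, 49)

A 10% tint moves each channel 10% toward 255:
  R: 86 + 0.1×(255−86) = 86 + 16.9 = 102.9 → 103
  G: 185 + 0.1×(255−185) = 185 + 7 = 192 → 192
  B: 26 + 0.1×(255−26) = 26 + 22.9 = 48.9 → 49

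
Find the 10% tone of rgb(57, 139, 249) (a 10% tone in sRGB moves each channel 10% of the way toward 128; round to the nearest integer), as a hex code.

#408AED

A 10% tone moves each channel 10% toward 128:
  R: 57 + 0.1×(128−57) = 57 + 7.1 = 64.1 → 64
  G: 139 + 0.1×(128−139) = 139 − 1.1 = 137.9 → 138
  B: 249 + 0.1×(128−249) = 249 − 12.1 = 236.9 → 237
rgb(64, 138, 237) = #408AED.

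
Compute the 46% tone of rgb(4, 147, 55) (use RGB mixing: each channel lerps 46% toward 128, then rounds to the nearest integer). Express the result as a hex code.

#3D8A59

Lerp each channel 46% toward 128:
  R: 4 + 0.46×(128−4) = 4 + 57.04 = 61.04 → 61
  G: 147 − 8.74 = 138.26 → 138
  B: 55 + 0.46×(128−55) = 55 + 33.58 = 88.58 → 89
rgb(61, 138, 89) = #3D8A59.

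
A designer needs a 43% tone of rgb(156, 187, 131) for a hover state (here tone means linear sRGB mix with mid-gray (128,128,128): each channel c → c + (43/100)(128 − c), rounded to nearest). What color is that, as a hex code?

#90A282

Lerp each channel 43% toward 128:
  R: 156 + 0.43×(128−156) = 156 − 12.04 = 143.96 → 144
  G: 187 − 25.37 = 161.63 → 162
  B: 131 + 0.43×(128−131) = 131 − 1.29 = 129.71 → 130
rgb(144, 162, 130) = #90A282.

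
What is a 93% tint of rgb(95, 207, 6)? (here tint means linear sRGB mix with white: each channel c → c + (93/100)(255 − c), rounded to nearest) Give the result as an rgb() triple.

rgb(244, 252, 238)

A 93% tint moves each channel 93% toward 255:
  R: 95 + 148.8 = 243.8 → 244
  G: 207 + 0.93×(255−207) = 207 + 44.64 = 251.64 → 252
  B: 6 + 231.57 = 237.57 → 238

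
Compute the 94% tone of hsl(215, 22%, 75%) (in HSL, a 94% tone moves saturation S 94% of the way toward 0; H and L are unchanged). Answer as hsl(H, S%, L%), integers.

hsl(215, 1%, 75%)

S moves 94% from 22 toward 0: 22 − 20.68 = 1.32 → 1.
H and L are unchanged.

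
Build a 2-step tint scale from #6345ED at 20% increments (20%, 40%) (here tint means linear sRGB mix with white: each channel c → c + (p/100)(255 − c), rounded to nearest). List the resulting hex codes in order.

#6345ED is rgb(99, 69, 237).
20%: (99 + 31.2 = 130.2→130, 69 + 37.2 = 106.2→106, 237 + 3.6 = 240.6→241) → #826AF1
40%: (99 + 62.4 = 161.4→161, 69 + 74.4 = 143.4→143, 237 + 7.2 = 244.2→244) → #A18FF4

#826AF1, #A18FF4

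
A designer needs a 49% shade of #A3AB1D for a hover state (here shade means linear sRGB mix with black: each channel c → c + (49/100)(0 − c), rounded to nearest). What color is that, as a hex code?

#53570F

#A3AB1D is rgb(163, 171, 29).
A 49% shade moves each channel 49% toward 0:
  R: 163 − 79.87 = 83.13 → 83
  G: 171 + 0.49×(0−171) = 171 − 83.79 = 87.21 → 87
  B: 29 + 0.49×(0−29) = 29 − 14.21 = 14.79 → 15
rgb(83, 87, 15) = #53570F.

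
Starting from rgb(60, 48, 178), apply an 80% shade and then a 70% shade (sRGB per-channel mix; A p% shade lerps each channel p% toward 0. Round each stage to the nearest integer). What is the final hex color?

#04030B

Per channel, c → c + 0.8(0 − c):
  R: 60 − 48 = 12 → 12
  G: 48 − 38.4 = 9.6 → 10
  B: 178 + 0.8×(0−178) = 178 − 142.4 = 35.6 → 36
After the shade: rgb(12, 10, 36) = #0C0A24.
Lerp each channel 70% toward 0:
  R: 12 + 0.7×(0−12) = 12 − 8.4 = 3.6 → 4
  G: 10 + 0.7×(0−10) = 10 − 7 = 3 → 3
  B: 36 − 25.2 = 10.8 → 11
rgb(4, 3, 11) = #04030B.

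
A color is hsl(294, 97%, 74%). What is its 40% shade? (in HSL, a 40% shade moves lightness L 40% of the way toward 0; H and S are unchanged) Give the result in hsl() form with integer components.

L moves 40% from 74 toward 0: 74 − 29.6 = 44.4 → 44.
H and S are unchanged.

hsl(294, 97%, 44%)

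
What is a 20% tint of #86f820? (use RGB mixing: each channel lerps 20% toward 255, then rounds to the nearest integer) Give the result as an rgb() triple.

#86f820 is rgb(134, 248, 32).
Lerp each channel 20% toward 255:
  R: 134 + 0.2×(255−134) = 134 + 24.2 = 158.2 → 158
  G: 248 + 0.2×(255−248) = 248 + 1.4 = 249.4 → 249
  B: 32 + 44.6 = 76.6 → 77

rgb(158, 249, 77)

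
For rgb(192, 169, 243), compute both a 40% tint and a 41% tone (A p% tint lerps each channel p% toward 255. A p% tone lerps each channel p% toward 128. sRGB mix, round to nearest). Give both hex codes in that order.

40% tint:
  R: 192 + 0.4×(255−192) = 192 + 25.2 = 217.2 → 217
  G: 169 + 0.4×(255−169) = 169 + 34.4 = 203.4 → 203
  B: 243 + 0.4×(255−243) = 243 + 4.8 = 247.8 → 248
  → #d9cbf8
41% tone:
  R: 192 + 0.41×(128−192) = 192 − 26.24 = 165.76 → 166
  G: 169 − 16.81 = 152.19 → 152
  B: 243 + 0.41×(128−243) = 243 − 47.15 = 195.85 → 196
  → #a698c4

#d9cbf8, #a698c4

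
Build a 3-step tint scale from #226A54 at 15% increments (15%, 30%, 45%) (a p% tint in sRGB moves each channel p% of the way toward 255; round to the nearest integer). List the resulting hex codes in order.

#43806E, #649787, #85ADA1

#226A54 is rgb(34, 106, 84).
15%: (34 + 33.15 = 67.15→67, 106 + 22.35 = 128.35→128, 84 + 25.65 = 109.65→110) → #43806E
30%: (34 + 66.3 = 100.3→100, 106 + 44.7 = 150.7→151, 84 + 51.3 = 135.3→135) → #649787
45%: (34 + 99.45 = 133.45→133, 106 + 67.05 = 173.05→173, 84 + 76.95 = 160.95→161) → #85ADA1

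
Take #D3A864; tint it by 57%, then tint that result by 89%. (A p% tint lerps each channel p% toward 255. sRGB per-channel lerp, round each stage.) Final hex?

#FDFBF8

#D3A864 is rgb(211, 168, 100).
A 57% tint moves each channel 57% toward 255:
  R: 211 + 25.08 = 236.08 → 236
  G: 168 + 49.59 = 217.59 → 218
  B: 100 + 0.57×(255−100) = 100 + 88.35 = 188.35 → 188
After the tint: rgb(236, 218, 188) = #ECDABC.
Per channel, c → c + 0.89(255 − c):
  R: 236 + 16.91 = 252.91 → 253
  G: 218 + 0.89×(255−218) = 218 + 32.93 = 250.93 → 251
  B: 188 + 0.89×(255−188) = 188 + 59.63 = 247.63 → 248
rgb(253, 251, 248) = #FDFBF8.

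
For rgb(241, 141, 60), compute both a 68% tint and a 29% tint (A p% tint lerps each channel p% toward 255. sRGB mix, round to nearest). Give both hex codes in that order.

68% tint:
  R: 241 + 0.68×(255−241) = 241 + 9.52 = 250.52 → 251
  G: 141 + 77.52 = 218.52 → 219
  B: 60 + 132.6 = 192.6 → 193
  → #FBDBC1
29% tint:
  R: 241 + 0.29×(255−241) = 241 + 4.06 = 245.06 → 245
  G: 141 + 33.06 = 174.06 → 174
  B: 60 + 0.29×(255−60) = 60 + 56.55 = 116.55 → 117
  → #F5AE75

#FBDBC1, #F5AE75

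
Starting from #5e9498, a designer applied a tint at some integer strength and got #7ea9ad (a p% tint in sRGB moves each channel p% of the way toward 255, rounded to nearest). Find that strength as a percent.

#5e9498 is rgb(94, 148, 152); #7ea9ad is rgb(126, 169, 173).
On the R channel (widest range): 126 ≈ 94 + (p/100)(255 − 94), so p ≈ 100×(126 − 94)/(255 − 94) = 3200/161 = 19.88.
p = 20 reproduces all three channels after rounding.

20%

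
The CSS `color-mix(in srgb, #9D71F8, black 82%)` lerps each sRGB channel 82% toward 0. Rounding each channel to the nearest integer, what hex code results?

#9D71F8 is rgb(157, 113, 248).
Per channel, c → c + 0.82(0 − c):
  R: 157 + 0.82×(0−157) = 157 − 128.74 = 28.26 → 28
  G: 113 − 92.66 = 20.34 → 20
  B: 248 − 203.36 = 44.64 → 45
rgb(28, 20, 45) = #1C142D.

#1C142D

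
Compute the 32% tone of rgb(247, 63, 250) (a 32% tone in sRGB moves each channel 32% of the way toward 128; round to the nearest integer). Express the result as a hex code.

#d154d3

A 32% tone moves each channel 32% toward 128:
  R: 247 + 0.32×(128−247) = 247 − 38.08 = 208.92 → 209
  G: 63 + 20.8 = 83.8 → 84
  B: 250 + 0.32×(128−250) = 250 − 39.04 = 210.96 → 211
rgb(209, 84, 211) = #d154d3.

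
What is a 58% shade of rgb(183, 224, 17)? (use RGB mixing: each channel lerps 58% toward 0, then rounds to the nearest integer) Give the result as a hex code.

#4D5E07

Per channel, c → c + 0.58(0 − c):
  R: 183 + 0.58×(0−183) = 183 − 106.14 = 76.86 → 77
  G: 224 + 0.58×(0−224) = 224 − 129.92 = 94.08 → 94
  B: 17 + 0.58×(0−17) = 17 − 9.86 = 7.14 → 7
rgb(77, 94, 7) = #4D5E07.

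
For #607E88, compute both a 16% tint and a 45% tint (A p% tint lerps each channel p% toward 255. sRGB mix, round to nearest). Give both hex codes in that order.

#79939B, #A8B8BE

#607E88 is rgb(96, 126, 136).
16% tint:
  R: 96 + 25.44 = 121.44 → 121
  G: 126 + 0.16×(255−126) = 126 + 20.64 = 146.64 → 147
  B: 136 + 0.16×(255−136) = 136 + 19.04 = 155.04 → 155
  → #79939B
45% tint:
  R: 96 + 0.45×(255−96) = 96 + 71.55 = 167.55 → 168
  G: 126 + 0.45×(255−126) = 126 + 58.05 = 184.05 → 184
  B: 136 + 0.45×(255−136) = 136 + 53.55 = 189.55 → 190
  → #A8B8BE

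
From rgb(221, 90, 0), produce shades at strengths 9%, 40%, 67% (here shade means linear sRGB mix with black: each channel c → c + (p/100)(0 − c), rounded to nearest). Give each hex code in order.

#c95200, #853600, #491e00

9%: (221 − 19.89 = 201.11→201, 90 − 8.1 = 81.9→82, 0→0) → #c95200
40%: (221 − 88.4 = 132.6→133, 90 − 36 = 54→54, 0→0) → #853600
67%: (221 − 148.07 = 72.93→73, 90 − 60.3 = 29.7→30, 0→0) → #491e00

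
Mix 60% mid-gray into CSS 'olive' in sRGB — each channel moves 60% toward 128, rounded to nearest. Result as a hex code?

CSS olive is rgb(128, 128, 0).
A 60% tone moves each channel 60% toward 128:
  R: 128 + 0.6×(128−128) = 128 + 0 = 128 → 128
  G: 128 + 0.6×(128−128) = 128 + 0 = 128 → 128
  B: 0 + 0.6×(128−0) = 0 + 76.8 = 76.8 → 77
rgb(128, 128, 77) = #80804D.

#80804D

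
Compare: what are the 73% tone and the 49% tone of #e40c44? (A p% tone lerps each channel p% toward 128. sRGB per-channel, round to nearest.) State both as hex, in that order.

#9b6170, #b34561

#e40c44 is rgb(228, 12, 68).
73% tone:
  R: 228 − 73 = 155 → 155
  G: 12 + 0.73×(128−12) = 12 + 84.68 = 96.68 → 97
  B: 68 + 43.8 = 111.8 → 112
  → #9b6170
49% tone:
  R: 228 − 49 = 179 → 179
  G: 12 + 56.84 = 68.84 → 69
  B: 68 + 0.49×(128−68) = 68 + 29.4 = 97.4 → 97
  → #b34561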